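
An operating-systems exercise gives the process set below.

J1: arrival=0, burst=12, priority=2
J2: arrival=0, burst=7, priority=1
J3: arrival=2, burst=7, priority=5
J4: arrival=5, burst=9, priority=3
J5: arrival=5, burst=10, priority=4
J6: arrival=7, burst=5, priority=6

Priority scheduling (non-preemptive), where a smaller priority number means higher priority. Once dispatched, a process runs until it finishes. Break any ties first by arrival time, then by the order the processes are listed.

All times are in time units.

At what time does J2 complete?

7

Gantt: | J2 0-7 | J1 7-19 | J4 19-28 | J5 28-38 | J3 38-45 | J6 45-50 |
Completion: J1=19  J2=7  J3=45  J4=28  J5=38  J6=50
Turnaround (C−A): J1=19  J2=7  J3=43  J4=23  J5=33  J6=43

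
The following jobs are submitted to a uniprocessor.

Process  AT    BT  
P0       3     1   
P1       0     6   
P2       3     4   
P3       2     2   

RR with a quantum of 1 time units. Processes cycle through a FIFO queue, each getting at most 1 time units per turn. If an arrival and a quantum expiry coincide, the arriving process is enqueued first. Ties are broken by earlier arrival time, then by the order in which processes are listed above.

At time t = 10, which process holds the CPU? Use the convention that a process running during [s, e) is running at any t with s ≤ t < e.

Timeline: | P1 0-2 | P3 2-3 | P1 3-4 | P0 4-5 | P2 5-6 | P3 6-7 | P1 7-8 | P2 8-9 | P1 9-10 | P2 10-11 | P1 11-12 | P2 12-13 |
Completion: P0=5  P1=12  P2=13  P3=7

P2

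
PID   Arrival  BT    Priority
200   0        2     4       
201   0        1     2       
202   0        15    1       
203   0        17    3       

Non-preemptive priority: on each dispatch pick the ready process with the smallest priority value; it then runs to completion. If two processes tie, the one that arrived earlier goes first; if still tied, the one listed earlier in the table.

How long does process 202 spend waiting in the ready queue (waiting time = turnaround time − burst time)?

Gantt: | 202 0-15 | 201 15-16 | 203 16-33 | 200 33-35 |
Completion: 200=35  201=16  202=15  203=33
Turnaround (C−A): 200=35  201=16  202=15  203=33
Waiting(202) = turnaround − burst = 15 − 15 = 0

0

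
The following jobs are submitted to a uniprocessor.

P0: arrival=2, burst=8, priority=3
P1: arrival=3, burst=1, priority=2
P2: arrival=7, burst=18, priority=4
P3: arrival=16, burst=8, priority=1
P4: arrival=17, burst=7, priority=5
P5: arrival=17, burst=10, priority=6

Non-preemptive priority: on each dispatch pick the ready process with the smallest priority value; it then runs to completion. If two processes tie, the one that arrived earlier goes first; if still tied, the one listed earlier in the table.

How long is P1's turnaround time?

8

Gantt: | idle 0-2 | P0 2-10 | P1 10-11 | P2 11-29 | P3 29-37 | P4 37-44 | P5 44-54 |
Completion: P0=10  P1=11  P2=29  P3=37  P4=44  P5=54
Turnaround (C−A): P0=8  P1=8  P2=22  P3=21  P4=27  P5=37
Turnaround(P1) = completion − arrival = 11 − 3 = 8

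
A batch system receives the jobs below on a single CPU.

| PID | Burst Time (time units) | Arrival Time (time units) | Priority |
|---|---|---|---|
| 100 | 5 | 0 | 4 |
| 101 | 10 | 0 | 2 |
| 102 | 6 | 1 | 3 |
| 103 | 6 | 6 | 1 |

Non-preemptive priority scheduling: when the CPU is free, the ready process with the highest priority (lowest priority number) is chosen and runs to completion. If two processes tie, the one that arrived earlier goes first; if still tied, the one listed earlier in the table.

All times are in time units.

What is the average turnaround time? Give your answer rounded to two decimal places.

Schedule: | 101 0-10 | 103 10-16 | 102 16-22 | 100 22-27 |
Completion: 100=27  101=10  102=22  103=16
Turnaround (C−A): 100=27  101=10  102=21  103=10
Turnaround times: 100=27, 101=10, 102=21, 103=10
Average turnaround = (27+10+21+10) / 4 = 68/4 = 17.00

17.00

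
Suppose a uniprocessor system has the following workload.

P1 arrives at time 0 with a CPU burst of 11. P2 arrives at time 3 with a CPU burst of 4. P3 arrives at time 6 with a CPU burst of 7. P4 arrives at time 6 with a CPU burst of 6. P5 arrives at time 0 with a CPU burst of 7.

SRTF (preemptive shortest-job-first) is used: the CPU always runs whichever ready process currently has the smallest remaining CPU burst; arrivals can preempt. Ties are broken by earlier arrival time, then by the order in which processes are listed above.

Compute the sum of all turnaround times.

Gantt: | P5 0-7 | P2 7-11 | P4 11-17 | P3 17-24 | P1 24-35 |
Completion: P1=35  P2=11  P3=24  P4=17  P5=7
Turnaround (C−A): P1=35  P2=8  P3=18  P4=11  P5=7
Turnaround = completion − arrival: P1=35, P2=8, P3=18, P4=11, P5=7
Total turnaround = 35 + 8 + 18 + 11 + 7 = 79

79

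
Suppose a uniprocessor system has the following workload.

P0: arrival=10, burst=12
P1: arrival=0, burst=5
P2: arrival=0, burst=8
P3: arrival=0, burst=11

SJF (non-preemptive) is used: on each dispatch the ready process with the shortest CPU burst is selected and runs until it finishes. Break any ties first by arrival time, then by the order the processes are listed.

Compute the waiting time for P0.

14

Timeline: | P1 0-5 | P2 5-13 | P3 13-24 | P0 24-36 |
Completion: P0=36  P1=5  P2=13  P3=24
Waiting(P0) = turnaround − burst = 26 − 12 = 14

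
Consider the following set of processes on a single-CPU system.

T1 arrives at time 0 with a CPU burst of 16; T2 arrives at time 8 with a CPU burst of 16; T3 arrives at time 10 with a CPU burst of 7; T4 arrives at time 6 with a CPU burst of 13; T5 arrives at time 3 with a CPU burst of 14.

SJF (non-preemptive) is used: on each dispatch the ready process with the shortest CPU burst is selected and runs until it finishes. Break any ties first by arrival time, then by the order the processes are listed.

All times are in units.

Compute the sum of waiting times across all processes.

98

Gantt: | T1 0-16 | T3 16-23 | T4 23-36 | T5 36-50 | T2 50-66 |
Completion: T1=16  T2=66  T3=23  T4=36  T5=50
Turnaround (C−A): T1=16  T2=58  T3=13  T4=30  T5=47
Waiting = turnaround − burst: T1=0, T2=42, T3=6, T4=17, T5=33
Total waiting = 0 + 42 + 6 + 17 + 33 = 98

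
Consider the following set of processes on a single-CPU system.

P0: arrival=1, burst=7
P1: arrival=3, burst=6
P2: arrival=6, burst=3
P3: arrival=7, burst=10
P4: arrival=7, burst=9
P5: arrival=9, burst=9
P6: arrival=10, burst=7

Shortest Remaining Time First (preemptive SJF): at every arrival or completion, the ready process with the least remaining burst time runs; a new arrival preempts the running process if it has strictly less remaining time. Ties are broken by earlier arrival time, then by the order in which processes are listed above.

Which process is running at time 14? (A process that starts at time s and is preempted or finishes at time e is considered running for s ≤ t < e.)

Timeline: | idle 0-1 | P0 1-8 | P2 8-11 | P1 11-17 | P6 17-24 | P4 24-33 | P5 33-42 | P3 42-52 |
Completion: P0=8  P1=17  P2=11  P3=52  P4=33  P5=42  P6=24
Turnaround (C−A): P0=7  P1=14  P2=5  P3=45  P4=26  P5=33  P6=14

P1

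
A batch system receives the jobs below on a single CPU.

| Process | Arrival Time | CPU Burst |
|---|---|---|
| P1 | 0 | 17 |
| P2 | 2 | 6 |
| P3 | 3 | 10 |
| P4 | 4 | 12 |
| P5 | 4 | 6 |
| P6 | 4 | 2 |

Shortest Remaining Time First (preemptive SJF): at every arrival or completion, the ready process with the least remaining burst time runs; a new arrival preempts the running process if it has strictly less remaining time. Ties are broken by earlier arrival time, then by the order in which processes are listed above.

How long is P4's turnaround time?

Timeline: | P1 0-2 | P2 2-4 | P6 4-6 | P2 6-10 | P5 10-16 | P3 16-26 | P4 26-38 | P1 38-53 |
Completion: P1=53  P2=10  P3=26  P4=38  P5=16  P6=6
Turnaround (C−A): P1=53  P2=8  P3=23  P4=34  P5=12  P6=2
Turnaround(P4) = completion − arrival = 38 − 4 = 34

34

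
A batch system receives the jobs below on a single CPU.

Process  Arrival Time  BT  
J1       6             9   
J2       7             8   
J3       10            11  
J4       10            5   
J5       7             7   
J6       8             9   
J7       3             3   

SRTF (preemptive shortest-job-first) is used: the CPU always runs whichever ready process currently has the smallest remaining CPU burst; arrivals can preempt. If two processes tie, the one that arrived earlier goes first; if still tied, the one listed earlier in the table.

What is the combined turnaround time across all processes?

149

Gantt: | idle 0-3 | J7 3-6 | J1 6-7 | J5 7-14 | J4 14-19 | J1 19-27 | J2 27-35 | J6 35-44 | J3 44-55 |
Completion: J1=27  J2=35  J3=55  J4=19  J5=14  J6=44  J7=6
Turnaround (C−A): J1=21  J2=28  J3=45  J4=9  J5=7  J6=36  J7=3
Turnaround = completion − arrival: J1=21, J2=28, J3=45, J4=9, J5=7, J6=36, J7=3
Total turnaround = 21 + 28 + 45 + 9 + 7 + 36 + 3 = 149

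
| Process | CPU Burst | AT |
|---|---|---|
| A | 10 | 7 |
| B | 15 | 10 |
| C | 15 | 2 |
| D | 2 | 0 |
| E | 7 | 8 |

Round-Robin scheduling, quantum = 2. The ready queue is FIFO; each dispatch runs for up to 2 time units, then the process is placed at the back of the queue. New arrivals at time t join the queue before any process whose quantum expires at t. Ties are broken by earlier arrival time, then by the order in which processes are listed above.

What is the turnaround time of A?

34

Timeline: | D 0-2 | C 2-8 | A 8-10 | E 10-12 | C 12-14 | B 14-16 | A 16-18 | E 18-20 | C 20-22 | B 22-24 | A 24-26 | E 26-28 | C 28-30 | B 30-32 | A 32-34 | E 34-35 | C 35-37 | B 37-39 | A 39-41 | C 41-42 | B 42-49 |
Completion: A=41  B=49  C=42  D=2  E=35
Turnaround(A) = completion − arrival = 41 − 7 = 34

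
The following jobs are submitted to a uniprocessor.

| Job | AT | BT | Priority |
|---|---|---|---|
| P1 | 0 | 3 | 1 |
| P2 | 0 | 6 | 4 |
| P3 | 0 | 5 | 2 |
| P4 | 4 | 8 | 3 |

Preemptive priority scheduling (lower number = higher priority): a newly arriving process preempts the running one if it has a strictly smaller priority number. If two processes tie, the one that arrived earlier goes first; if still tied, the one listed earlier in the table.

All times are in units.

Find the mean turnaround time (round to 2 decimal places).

Timeline: | P1 0-3 | P3 3-8 | P4 8-16 | P2 16-22 |
Completion: P1=3  P2=22  P3=8  P4=16
Turnaround (C−A): P1=3  P2=22  P3=8  P4=12
Turnaround times: P1=3, P2=22, P3=8, P4=12
Average turnaround = (3+22+8+12) / 4 = 45/4 = 11.25

11.25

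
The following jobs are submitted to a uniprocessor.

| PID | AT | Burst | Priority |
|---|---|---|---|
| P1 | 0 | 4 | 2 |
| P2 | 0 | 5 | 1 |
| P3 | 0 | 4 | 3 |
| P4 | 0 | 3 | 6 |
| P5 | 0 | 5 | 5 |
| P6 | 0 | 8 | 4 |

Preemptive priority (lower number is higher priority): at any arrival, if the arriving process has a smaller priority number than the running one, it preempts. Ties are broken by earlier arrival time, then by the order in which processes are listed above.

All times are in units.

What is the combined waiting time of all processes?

74

Schedule: | P2 0-5 | P1 5-9 | P3 9-13 | P6 13-21 | P5 21-26 | P4 26-29 |
Completion: P1=9  P2=5  P3=13  P4=29  P5=26  P6=21
Turnaround (C−A): P1=9  P2=5  P3=13  P4=29  P5=26  P6=21
Waiting = turnaround − burst: P1=5, P2=0, P3=9, P4=26, P5=21, P6=13
Total waiting = 5 + 0 + 9 + 26 + 21 + 13 = 74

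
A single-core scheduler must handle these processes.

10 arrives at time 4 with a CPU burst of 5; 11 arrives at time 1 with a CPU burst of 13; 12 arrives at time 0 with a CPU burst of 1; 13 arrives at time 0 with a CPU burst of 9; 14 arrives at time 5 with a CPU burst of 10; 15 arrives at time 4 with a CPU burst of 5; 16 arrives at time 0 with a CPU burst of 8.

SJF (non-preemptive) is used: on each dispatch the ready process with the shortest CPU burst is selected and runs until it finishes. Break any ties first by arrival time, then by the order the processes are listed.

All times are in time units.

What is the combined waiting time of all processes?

95

Schedule: | 12 0-1 | 16 1-9 | 10 9-14 | 15 14-19 | 13 19-28 | 14 28-38 | 11 38-51 |
Completion: 10=14  11=51  12=1  13=28  14=38  15=19  16=9
Waiting = turnaround − burst: 10=5, 11=37, 12=0, 13=19, 14=23, 15=10, 16=1
Total waiting = 5 + 37 + 0 + 19 + 23 + 10 + 1 = 95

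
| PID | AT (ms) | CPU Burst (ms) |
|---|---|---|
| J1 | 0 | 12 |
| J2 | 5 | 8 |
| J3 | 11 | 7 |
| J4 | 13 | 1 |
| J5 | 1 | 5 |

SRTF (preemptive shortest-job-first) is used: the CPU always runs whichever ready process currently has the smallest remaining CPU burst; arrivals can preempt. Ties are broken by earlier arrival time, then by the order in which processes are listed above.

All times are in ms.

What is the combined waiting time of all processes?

Gantt: | J1 0-1 | J5 1-6 | J2 6-14 | J4 14-15 | J3 15-22 | J1 22-33 |
Completion: J1=33  J2=14  J3=22  J4=15  J5=6
Turnaround (C−A): J1=33  J2=9  J3=11  J4=2  J5=5
Waiting = turnaround − burst: J1=21, J2=1, J3=4, J4=1, J5=0
Total waiting = 21 + 1 + 4 + 1 + 0 = 27

27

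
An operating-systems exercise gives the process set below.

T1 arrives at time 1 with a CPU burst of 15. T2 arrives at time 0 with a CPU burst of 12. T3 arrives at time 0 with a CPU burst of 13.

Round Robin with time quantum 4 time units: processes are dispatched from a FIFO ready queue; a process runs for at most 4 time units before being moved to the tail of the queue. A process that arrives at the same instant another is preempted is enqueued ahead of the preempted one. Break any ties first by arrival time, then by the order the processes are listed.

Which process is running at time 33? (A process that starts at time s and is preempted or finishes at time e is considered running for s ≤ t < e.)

Gantt: | T2 0-4 | T3 4-8 | T1 8-12 | T2 12-16 | T3 16-20 | T1 20-24 | T2 24-28 | T3 28-32 | T1 32-36 | T3 36-37 | T1 37-40 |
Completion: T1=40  T2=28  T3=37
Turnaround (C−A): T1=39  T2=28  T3=37

T1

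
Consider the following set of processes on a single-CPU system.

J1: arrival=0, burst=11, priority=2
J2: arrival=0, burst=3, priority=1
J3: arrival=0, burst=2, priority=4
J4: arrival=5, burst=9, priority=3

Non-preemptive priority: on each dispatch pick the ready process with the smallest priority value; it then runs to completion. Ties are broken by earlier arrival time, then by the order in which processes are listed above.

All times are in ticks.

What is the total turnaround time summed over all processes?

Schedule: | J2 0-3 | J1 3-14 | J4 14-23 | J3 23-25 |
Completion: J1=14  J2=3  J3=25  J4=23
Turnaround (C−A): J1=14  J2=3  J3=25  J4=18
Turnaround = completion − arrival: J1=14, J2=3, J3=25, J4=18
Total turnaround = 14 + 3 + 25 + 18 = 60

60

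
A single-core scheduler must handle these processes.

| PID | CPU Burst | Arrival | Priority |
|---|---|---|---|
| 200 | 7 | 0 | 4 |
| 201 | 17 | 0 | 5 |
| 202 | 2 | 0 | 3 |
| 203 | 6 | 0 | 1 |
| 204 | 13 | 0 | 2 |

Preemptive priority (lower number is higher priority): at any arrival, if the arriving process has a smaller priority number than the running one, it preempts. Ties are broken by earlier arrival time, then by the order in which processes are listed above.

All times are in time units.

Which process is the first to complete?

203

Schedule: | 203 0-6 | 204 6-19 | 202 19-21 | 200 21-28 | 201 28-45 |
Completion: 200=28  201=45  202=21  203=6  204=19
Turnaround (C−A): 200=28  201=45  202=21  203=6  204=19
Finish order: 203 → 204 → 202 → 200 → 201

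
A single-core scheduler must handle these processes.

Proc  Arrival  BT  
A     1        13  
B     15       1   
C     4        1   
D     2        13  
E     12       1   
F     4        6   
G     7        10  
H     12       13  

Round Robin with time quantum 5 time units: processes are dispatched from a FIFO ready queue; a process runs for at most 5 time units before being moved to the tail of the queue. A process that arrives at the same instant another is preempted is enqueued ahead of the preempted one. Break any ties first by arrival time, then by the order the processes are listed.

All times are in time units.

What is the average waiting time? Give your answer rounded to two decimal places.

Schedule: | idle 0-1 | A 1-6 | D 6-11 | C 11-12 | F 12-17 | A 17-22 | G 22-27 | D 27-32 | E 32-33 | H 33-38 | B 38-39 | F 39-40 | A 40-43 | G 43-48 | D 48-51 | H 51-59 |
Completion: A=43  B=39  C=12  D=51  E=33  F=40  G=48  H=59
Waiting times: A=29, B=23, C=7, D=36, E=20, F=30, G=31, H=34
Average waiting = (29+23+7+36+20+30+31+34) / 8 = 210/8 = 26.25

26.25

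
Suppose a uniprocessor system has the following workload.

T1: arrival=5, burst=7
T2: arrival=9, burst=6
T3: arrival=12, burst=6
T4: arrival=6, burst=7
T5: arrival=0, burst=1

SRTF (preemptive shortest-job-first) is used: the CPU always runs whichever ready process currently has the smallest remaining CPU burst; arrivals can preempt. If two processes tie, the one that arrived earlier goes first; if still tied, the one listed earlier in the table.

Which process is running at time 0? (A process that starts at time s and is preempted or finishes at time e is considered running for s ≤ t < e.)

Timeline: | T5 0-1 | idle 1-5 | T1 5-12 | T2 12-18 | T3 18-24 | T4 24-31 |
Completion: T1=12  T2=18  T3=24  T4=31  T5=1
Turnaround (C−A): T1=7  T2=9  T3=12  T4=25  T5=1

T5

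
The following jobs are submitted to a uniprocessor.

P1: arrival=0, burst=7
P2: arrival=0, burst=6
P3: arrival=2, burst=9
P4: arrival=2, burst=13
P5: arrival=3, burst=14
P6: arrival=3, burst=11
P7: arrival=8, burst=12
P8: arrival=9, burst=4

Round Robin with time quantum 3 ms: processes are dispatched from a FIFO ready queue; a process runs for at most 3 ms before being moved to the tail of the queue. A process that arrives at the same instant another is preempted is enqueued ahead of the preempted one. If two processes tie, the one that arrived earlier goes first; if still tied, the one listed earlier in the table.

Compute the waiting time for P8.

Gantt: | P1 0-3 | P2 3-6 | P3 6-9 | P4 9-12 | P5 12-15 | P6 15-18 | P1 18-21 | P2 21-24 | P7 24-27 | P8 27-30 | P3 30-33 | P4 33-36 | P5 36-39 | P6 39-42 | P1 42-43 | P7 43-46 | P8 46-47 | P3 47-50 | P4 50-53 | P5 53-56 | P6 56-59 | P7 59-62 | P4 62-65 | P5 65-68 | P6 68-70 | P7 70-73 | P4 73-74 | P5 74-76 |
Completion: P1=43  P2=24  P3=50  P4=74  P5=76  P6=70  P7=73  P8=47
Turnaround (C−A): P1=43  P2=24  P3=48  P4=72  P5=73  P6=67  P7=65  P8=38
Waiting(P8) = turnaround − burst = 38 − 4 = 34

34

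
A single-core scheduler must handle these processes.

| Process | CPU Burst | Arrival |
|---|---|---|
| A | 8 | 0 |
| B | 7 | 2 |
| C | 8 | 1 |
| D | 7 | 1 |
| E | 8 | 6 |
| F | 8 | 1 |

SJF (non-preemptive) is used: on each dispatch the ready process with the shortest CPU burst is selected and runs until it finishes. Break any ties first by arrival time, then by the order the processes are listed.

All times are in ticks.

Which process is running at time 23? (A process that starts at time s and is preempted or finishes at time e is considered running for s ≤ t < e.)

Schedule: | A 0-8 | D 8-15 | B 15-22 | C 22-30 | F 30-38 | E 38-46 |
Completion: A=8  B=22  C=30  D=15  E=46  F=38
Turnaround (C−A): A=8  B=20  C=29  D=14  E=40  F=37

C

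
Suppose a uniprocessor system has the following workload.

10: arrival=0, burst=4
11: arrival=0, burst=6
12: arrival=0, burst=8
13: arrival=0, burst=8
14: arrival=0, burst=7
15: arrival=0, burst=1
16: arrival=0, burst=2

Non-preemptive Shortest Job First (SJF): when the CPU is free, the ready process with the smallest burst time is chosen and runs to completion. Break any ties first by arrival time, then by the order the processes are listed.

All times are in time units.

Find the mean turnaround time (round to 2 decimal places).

Timeline: | 15 0-1 | 16 1-3 | 10 3-7 | 11 7-13 | 14 13-20 | 12 20-28 | 13 28-36 |
Completion: 10=7  11=13  12=28  13=36  14=20  15=1  16=3
Turnaround times: 10=7, 11=13, 12=28, 13=36, 14=20, 15=1, 16=3
Average turnaround = (7+13+28+36+20+1+3) / 7 = 108/7 = 15.43

15.43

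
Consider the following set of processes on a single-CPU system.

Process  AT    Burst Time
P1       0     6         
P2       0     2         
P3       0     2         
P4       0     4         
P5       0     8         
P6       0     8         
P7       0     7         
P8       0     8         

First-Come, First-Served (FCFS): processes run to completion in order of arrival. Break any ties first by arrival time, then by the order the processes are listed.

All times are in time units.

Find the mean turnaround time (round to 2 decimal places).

Gantt: | P1 0-6 | P2 6-8 | P3 8-10 | P4 10-14 | P5 14-22 | P6 22-30 | P7 30-37 | P8 37-45 |
Completion: P1=6  P2=8  P3=10  P4=14  P5=22  P6=30  P7=37  P8=45
Turnaround (C−A): P1=6  P2=8  P3=10  P4=14  P5=22  P6=30  P7=37  P8=45
Turnaround times: P1=6, P2=8, P3=10, P4=14, P5=22, P6=30, P7=37, P8=45
Average turnaround = (6+8+10+14+22+30+37+45) / 8 = 172/8 = 21.50

21.50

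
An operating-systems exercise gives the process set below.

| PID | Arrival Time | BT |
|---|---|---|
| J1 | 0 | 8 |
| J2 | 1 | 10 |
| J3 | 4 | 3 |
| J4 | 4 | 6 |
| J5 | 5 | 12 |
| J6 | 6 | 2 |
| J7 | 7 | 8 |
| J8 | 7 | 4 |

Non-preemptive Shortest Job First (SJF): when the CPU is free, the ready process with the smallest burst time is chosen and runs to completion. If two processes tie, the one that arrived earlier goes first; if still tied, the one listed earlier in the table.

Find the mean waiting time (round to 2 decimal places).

13.63

Schedule: | J1 0-8 | J6 8-10 | J3 10-13 | J8 13-17 | J4 17-23 | J7 23-31 | J2 31-41 | J5 41-53 |
Completion: J1=8  J2=41  J3=13  J4=23  J5=53  J6=10  J7=31  J8=17
Turnaround (C−A): J1=8  J2=40  J3=9  J4=19  J5=48  J6=4  J7=24  J8=10
Waiting times: J1=0, J2=30, J3=6, J4=13, J5=36, J6=2, J7=16, J8=6
Average waiting = (0+30+6+13+36+2+16+6) / 8 = 109/8 = 13.63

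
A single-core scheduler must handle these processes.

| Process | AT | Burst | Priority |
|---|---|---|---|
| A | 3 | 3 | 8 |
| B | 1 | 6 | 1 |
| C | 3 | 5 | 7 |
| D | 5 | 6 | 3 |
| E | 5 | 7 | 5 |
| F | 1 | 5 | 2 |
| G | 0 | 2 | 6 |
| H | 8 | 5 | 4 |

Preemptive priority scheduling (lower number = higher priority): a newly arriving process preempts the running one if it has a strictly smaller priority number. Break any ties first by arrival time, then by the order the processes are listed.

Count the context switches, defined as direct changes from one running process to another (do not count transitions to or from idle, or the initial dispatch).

8

Schedule: | G 0-1 | B 1-7 | F 7-12 | D 12-18 | H 18-23 | E 23-30 | G 30-31 | C 31-36 | A 36-39 |
Completion: A=39  B=7  C=36  D=18  E=30  F=12  G=31  H=23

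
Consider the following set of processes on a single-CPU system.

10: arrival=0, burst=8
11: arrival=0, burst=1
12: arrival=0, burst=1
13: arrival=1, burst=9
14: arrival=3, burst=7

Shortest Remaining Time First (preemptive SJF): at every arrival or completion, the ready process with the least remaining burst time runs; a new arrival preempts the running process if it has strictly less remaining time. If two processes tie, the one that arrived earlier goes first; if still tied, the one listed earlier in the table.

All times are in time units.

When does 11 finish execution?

1

Gantt: | 11 0-1 | 12 1-2 | 10 2-10 | 14 10-17 | 13 17-26 |
Completion: 10=10  11=1  12=2  13=26  14=17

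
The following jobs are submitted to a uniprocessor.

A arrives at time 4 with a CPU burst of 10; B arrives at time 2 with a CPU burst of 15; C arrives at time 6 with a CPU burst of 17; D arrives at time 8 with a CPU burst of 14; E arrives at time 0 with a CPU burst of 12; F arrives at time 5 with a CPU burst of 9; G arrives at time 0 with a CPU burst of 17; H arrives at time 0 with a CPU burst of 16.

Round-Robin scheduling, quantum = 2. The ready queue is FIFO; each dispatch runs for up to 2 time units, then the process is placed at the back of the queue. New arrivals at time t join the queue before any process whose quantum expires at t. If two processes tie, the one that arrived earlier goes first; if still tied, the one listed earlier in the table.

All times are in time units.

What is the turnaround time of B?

Gantt: | E 0-2 | G 2-4 | H 4-6 | B 6-8 | E 8-10 | A 10-12 | G 12-14 | F 14-16 | C 16-18 | H 18-20 | D 20-22 | B 22-24 | E 24-26 | A 26-28 | G 28-30 | F 30-32 | C 32-34 | H 34-36 | D 36-38 | B 38-40 | E 40-42 | A 42-44 | G 44-46 | F 46-48 | C 48-50 | H 50-52 | D 52-54 | B 54-56 | E 56-58 | A 58-60 | G 60-62 | F 62-64 | C 64-66 | H 66-68 | D 68-70 | B 70-72 | E 72-74 | A 74-76 | G 76-78 | F 78-79 | C 79-81 | H 81-83 | D 83-85 | B 85-87 | G 87-89 | C 89-91 | H 91-93 | D 93-95 | B 95-97 | G 97-99 | C 99-101 | H 101-103 | D 103-105 | B 105-106 | G 106-107 | C 107-110 |
Completion: A=76  B=106  C=110  D=105  E=74  F=79  G=107  H=103
Turnaround(B) = completion − arrival = 106 − 2 = 104

104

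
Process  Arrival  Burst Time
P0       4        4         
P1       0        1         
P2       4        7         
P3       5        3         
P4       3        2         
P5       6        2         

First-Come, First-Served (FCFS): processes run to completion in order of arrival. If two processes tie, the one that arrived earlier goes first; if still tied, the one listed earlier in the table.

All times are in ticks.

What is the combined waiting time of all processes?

Timeline: | P1 0-1 | idle 1-3 | P4 3-5 | P0 5-9 | P2 9-16 | P3 16-19 | P5 19-21 |
Completion: P0=9  P1=1  P2=16  P3=19  P4=5  P5=21
Turnaround (C−A): P0=5  P1=1  P2=12  P3=14  P4=2  P5=15
Waiting = turnaround − burst: P0=1, P1=0, P2=5, P3=11, P4=0, P5=13
Total waiting = 1 + 0 + 5 + 11 + 0 + 13 = 30

30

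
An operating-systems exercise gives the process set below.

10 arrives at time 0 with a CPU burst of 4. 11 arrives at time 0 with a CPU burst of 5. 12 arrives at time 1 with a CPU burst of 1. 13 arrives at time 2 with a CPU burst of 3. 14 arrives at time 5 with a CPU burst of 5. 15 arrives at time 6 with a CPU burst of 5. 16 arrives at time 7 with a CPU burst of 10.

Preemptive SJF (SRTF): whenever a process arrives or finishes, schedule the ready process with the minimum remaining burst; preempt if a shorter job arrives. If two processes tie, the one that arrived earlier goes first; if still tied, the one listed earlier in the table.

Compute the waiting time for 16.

Gantt: | 10 0-1 | 12 1-2 | 10 2-5 | 13 5-8 | 11 8-13 | 14 13-18 | 15 18-23 | 16 23-33 |
Completion: 10=5  11=13  12=2  13=8  14=18  15=23  16=33
Waiting(16) = turnaround − burst = 26 − 10 = 16

16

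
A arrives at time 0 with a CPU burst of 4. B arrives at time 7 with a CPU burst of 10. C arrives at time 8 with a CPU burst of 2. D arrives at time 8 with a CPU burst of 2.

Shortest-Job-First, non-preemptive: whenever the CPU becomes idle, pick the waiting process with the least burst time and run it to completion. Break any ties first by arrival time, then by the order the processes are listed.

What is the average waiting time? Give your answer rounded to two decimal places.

Timeline: | A 0-4 | idle 4-7 | B 7-17 | C 17-19 | D 19-21 |
Completion: A=4  B=17  C=19  D=21
Waiting times: A=0, B=0, C=9, D=11
Average waiting = (0+0+9+11) / 4 = 20/4 = 5.00

5.00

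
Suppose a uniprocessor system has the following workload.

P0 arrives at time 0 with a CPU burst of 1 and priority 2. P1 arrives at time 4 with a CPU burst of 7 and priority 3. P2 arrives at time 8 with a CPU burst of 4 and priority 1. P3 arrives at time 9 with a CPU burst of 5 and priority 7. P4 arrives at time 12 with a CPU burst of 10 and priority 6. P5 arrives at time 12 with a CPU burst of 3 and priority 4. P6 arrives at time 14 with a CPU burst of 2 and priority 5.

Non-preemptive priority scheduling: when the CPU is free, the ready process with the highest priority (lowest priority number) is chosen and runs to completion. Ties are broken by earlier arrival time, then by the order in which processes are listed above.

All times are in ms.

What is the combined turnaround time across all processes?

71

Schedule: | P0 0-1 | idle 1-4 | P1 4-11 | P2 11-15 | P5 15-18 | P6 18-20 | P4 20-30 | P3 30-35 |
Completion: P0=1  P1=11  P2=15  P3=35  P4=30  P5=18  P6=20
Turnaround (C−A): P0=1  P1=7  P2=7  P3=26  P4=18  P5=6  P6=6
Turnaround = completion − arrival: P0=1, P1=7, P2=7, P3=26, P4=18, P5=6, P6=6
Total turnaround = 1 + 7 + 7 + 26 + 18 + 6 + 6 = 71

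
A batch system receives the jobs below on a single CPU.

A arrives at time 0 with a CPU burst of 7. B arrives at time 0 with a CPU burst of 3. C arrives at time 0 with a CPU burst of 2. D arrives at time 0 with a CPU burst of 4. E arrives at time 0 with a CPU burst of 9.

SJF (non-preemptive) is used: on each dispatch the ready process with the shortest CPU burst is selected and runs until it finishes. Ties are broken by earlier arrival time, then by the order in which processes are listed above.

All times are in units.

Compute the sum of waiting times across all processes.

32

Gantt: | C 0-2 | B 2-5 | D 5-9 | A 9-16 | E 16-25 |
Completion: A=16  B=5  C=2  D=9  E=25
Waiting = turnaround − burst: A=9, B=2, C=0, D=5, E=16
Total waiting = 9 + 2 + 0 + 5 + 16 = 32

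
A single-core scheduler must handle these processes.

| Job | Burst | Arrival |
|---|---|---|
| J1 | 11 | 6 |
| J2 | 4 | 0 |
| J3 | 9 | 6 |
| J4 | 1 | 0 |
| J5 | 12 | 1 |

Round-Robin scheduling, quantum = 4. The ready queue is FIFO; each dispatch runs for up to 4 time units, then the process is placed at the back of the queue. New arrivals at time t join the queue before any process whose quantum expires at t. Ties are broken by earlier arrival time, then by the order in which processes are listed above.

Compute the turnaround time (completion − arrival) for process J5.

32

Schedule: | J2 0-4 | J4 4-5 | J5 5-9 | J1 9-13 | J3 13-17 | J5 17-21 | J1 21-25 | J3 25-29 | J5 29-33 | J1 33-36 | J3 36-37 |
Completion: J1=36  J2=4  J3=37  J4=5  J5=33
Turnaround(J5) = completion − arrival = 33 − 1 = 32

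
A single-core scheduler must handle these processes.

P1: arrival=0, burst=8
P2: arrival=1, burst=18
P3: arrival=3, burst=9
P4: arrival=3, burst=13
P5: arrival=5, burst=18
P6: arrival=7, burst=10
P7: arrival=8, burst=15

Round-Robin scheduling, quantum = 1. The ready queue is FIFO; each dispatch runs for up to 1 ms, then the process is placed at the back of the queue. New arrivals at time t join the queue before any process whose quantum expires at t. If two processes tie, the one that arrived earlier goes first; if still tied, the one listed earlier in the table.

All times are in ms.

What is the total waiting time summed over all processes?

Timeline: | P1 0-1 | P2 1-2 | P1 2-3 | P2 3-4 | P3 4-5 | P4 5-6 | P1 6-7 | P2 7-8 | P5 8-9 | P3 9-10 | P4 10-11 | P6 11-12 | P1 12-13 | P7 13-14 | P2 14-15 | P5 15-16 | P3 16-17 | P4 17-18 | P6 18-19 | P1 19-20 | P7 20-21 | P2 21-22 | P5 22-23 | P3 23-24 | P4 24-25 | P6 25-26 | P1 26-27 | P7 27-28 | P2 28-29 | P5 29-30 | P3 30-31 | P4 31-32 | P6 32-33 | P1 33-34 | P7 34-35 | P2 35-36 | P5 36-37 | P3 37-38 | P4 38-39 | P6 39-40 | P1 40-41 | P7 41-42 | P2 42-43 | P5 43-44 | P3 44-45 | P4 45-46 | P6 46-47 | P7 47-48 | P2 48-49 | P5 49-50 | P3 50-51 | P4 51-52 | P6 52-53 | P7 53-54 | P2 54-55 | P5 55-56 | P3 56-57 | P4 57-58 | P6 58-59 | P7 59-60 | P2 60-61 | P5 61-62 | P4 62-63 | P6 63-64 | P7 64-65 | P2 65-66 | P5 66-67 | P4 67-68 | P6 68-69 | P7 69-70 | P2 70-71 | P5 71-72 | P4 72-73 | P7 73-74 | P2 74-75 | P5 75-76 | P4 76-77 | P7 77-78 | P2 78-79 | P5 79-80 | P7 80-81 | P2 81-82 | P5 82-83 | P7 83-84 | P2 84-85 | P5 85-86 | P7 86-87 | P2 87-88 | P5 88-91 |
Completion: P1=41  P2=88  P3=57  P4=77  P5=91  P6=69  P7=87
Turnaround (C−A): P1=41  P2=87  P3=54  P4=74  P5=86  P6=62  P7=79
Waiting = turnaround − burst: P1=33, P2=69, P3=45, P4=61, P5=68, P6=52, P7=64
Total waiting = 33 + 69 + 45 + 61 + 68 + 52 + 64 = 392

392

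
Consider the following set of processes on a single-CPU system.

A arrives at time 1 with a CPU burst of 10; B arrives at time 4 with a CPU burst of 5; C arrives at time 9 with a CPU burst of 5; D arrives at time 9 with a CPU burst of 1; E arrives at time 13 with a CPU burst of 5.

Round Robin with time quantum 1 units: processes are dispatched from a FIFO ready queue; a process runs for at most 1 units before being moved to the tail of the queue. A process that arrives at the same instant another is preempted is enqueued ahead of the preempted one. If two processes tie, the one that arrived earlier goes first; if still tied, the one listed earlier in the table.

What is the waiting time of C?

Timeline: | idle 0-1 | A 1-4 | B 4-5 | A 5-6 | B 6-7 | A 7-8 | B 8-9 | A 9-10 | C 10-11 | D 11-12 | B 12-13 | A 13-14 | C 14-15 | E 15-16 | B 16-17 | A 17-18 | C 18-19 | E 19-20 | A 20-21 | C 21-22 | E 22-23 | A 23-24 | C 24-25 | E 25-27 |
Completion: A=24  B=17  C=25  D=12  E=27
Turnaround (C−A): A=23  B=13  C=16  D=3  E=14
Waiting(C) = turnaround − burst = 16 − 5 = 11

11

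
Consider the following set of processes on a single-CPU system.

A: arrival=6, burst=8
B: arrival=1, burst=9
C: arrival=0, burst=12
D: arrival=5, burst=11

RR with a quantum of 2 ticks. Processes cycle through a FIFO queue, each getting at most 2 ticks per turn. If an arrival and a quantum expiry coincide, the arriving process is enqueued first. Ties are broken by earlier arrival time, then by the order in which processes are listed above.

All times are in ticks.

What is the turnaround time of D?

Gantt: | C 0-2 | B 2-4 | C 4-6 | B 6-8 | D 8-10 | A 10-12 | C 12-14 | B 14-16 | D 16-18 | A 18-20 | C 20-22 | B 22-24 | D 24-26 | A 26-28 | C 28-30 | B 30-31 | D 31-33 | A 33-35 | C 35-37 | D 37-40 |
Completion: A=35  B=31  C=37  D=40
Turnaround (C−A): A=29  B=30  C=37  D=35
Turnaround(D) = completion − arrival = 40 − 5 = 35

35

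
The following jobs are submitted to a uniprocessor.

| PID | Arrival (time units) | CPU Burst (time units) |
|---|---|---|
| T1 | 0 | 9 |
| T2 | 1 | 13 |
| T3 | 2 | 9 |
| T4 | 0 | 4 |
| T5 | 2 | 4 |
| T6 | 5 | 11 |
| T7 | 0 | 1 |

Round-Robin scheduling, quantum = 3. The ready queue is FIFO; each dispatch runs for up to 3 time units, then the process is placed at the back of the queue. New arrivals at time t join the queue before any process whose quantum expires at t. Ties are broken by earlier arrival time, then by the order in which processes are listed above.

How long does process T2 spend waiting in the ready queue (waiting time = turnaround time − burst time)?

Gantt: | T1 0-3 | T4 3-6 | T7 6-7 | T2 7-10 | T3 10-13 | T5 13-16 | T1 16-19 | T6 19-22 | T4 22-23 | T2 23-26 | T3 26-29 | T5 29-30 | T1 30-33 | T6 33-36 | T2 36-39 | T3 39-42 | T6 42-45 | T2 45-48 | T6 48-50 | T2 50-51 |
Completion: T1=33  T2=51  T3=42  T4=23  T5=30  T6=50  T7=7
Waiting(T2) = turnaround − burst = 50 − 13 = 37

37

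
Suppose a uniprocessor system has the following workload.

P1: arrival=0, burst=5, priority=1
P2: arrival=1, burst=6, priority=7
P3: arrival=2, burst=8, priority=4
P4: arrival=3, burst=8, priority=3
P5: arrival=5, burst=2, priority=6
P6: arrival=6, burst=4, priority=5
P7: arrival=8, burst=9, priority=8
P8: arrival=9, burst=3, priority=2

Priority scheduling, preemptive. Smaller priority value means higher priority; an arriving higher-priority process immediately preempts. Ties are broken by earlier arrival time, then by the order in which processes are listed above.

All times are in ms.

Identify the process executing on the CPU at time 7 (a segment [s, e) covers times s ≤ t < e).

Gantt: | P1 0-5 | P4 5-9 | P8 9-12 | P4 12-16 | P3 16-24 | P6 24-28 | P5 28-30 | P2 30-36 | P7 36-45 |
Completion: P1=5  P2=36  P3=24  P4=16  P5=30  P6=28  P7=45  P8=12
Turnaround (C−A): P1=5  P2=35  P3=22  P4=13  P5=25  P6=22  P7=37  P8=3

P4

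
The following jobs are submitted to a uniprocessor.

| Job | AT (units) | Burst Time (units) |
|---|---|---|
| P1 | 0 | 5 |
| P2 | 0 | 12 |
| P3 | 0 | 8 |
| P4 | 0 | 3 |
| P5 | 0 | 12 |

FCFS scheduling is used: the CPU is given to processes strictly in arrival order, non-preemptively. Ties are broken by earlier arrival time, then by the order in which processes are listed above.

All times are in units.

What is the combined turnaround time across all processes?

Timeline: | P1 0-5 | P2 5-17 | P3 17-25 | P4 25-28 | P5 28-40 |
Completion: P1=5  P2=17  P3=25  P4=28  P5=40
Turnaround (C−A): P1=5  P2=17  P3=25  P4=28  P5=40
Turnaround = completion − arrival: P1=5, P2=17, P3=25, P4=28, P5=40
Total turnaround = 5 + 17 + 25 + 28 + 40 = 115

115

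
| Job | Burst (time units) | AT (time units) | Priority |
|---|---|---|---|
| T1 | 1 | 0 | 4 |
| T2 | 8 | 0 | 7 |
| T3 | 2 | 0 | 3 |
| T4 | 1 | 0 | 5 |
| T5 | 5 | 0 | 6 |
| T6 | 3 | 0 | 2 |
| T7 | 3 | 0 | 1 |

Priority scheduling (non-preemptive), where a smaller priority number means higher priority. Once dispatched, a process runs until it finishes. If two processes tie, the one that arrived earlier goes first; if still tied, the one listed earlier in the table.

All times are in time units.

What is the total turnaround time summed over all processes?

74

Schedule: | T7 0-3 | T6 3-6 | T3 6-8 | T1 8-9 | T4 9-10 | T5 10-15 | T2 15-23 |
Completion: T1=9  T2=23  T3=8  T4=10  T5=15  T6=6  T7=3
Turnaround (C−A): T1=9  T2=23  T3=8  T4=10  T5=15  T6=6  T7=3
Turnaround = completion − arrival: T1=9, T2=23, T3=8, T4=10, T5=15, T6=6, T7=3
Total turnaround = 9 + 23 + 8 + 10 + 15 + 6 + 3 = 74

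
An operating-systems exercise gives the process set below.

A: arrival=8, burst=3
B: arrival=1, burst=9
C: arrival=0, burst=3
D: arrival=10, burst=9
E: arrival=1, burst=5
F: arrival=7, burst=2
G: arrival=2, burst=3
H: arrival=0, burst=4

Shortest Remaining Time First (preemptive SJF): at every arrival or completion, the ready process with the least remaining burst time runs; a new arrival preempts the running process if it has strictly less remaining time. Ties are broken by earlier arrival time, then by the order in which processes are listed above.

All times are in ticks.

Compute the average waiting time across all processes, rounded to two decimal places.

Gantt: | C 0-3 | G 3-6 | H 6-7 | F 7-9 | H 9-12 | A 12-15 | E 15-20 | B 20-29 | D 29-38 |
Completion: A=15  B=29  C=3  D=38  E=20  F=9  G=6  H=12
Waiting times: A=4, B=19, C=0, D=19, E=14, F=0, G=1, H=8
Average waiting = (4+19+0+19+14+0+1+8) / 8 = 65/8 = 8.13

8.13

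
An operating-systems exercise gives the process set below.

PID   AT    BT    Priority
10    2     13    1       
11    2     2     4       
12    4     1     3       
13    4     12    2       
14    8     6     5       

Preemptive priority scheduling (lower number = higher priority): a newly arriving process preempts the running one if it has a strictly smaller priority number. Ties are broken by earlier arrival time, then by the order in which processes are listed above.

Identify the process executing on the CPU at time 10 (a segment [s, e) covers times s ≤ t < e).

Schedule: | idle 0-2 | 10 2-15 | 13 15-27 | 12 27-28 | 11 28-30 | 14 30-36 |
Completion: 10=15  11=30  12=28  13=27  14=36

10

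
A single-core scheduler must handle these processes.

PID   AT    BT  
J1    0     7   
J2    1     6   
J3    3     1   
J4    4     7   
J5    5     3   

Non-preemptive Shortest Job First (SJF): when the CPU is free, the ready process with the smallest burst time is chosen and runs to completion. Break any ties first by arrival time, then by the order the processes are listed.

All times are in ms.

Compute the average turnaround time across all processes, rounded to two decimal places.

Schedule: | J1 0-7 | J3 7-8 | J5 8-11 | J2 11-17 | J4 17-24 |
Completion: J1=7  J2=17  J3=8  J4=24  J5=11
Turnaround (C−A): J1=7  J2=16  J3=5  J4=20  J5=6
Turnaround times: J1=7, J2=16, J3=5, J4=20, J5=6
Average turnaround = (7+16+5+20+6) / 5 = 54/5 = 10.80

10.80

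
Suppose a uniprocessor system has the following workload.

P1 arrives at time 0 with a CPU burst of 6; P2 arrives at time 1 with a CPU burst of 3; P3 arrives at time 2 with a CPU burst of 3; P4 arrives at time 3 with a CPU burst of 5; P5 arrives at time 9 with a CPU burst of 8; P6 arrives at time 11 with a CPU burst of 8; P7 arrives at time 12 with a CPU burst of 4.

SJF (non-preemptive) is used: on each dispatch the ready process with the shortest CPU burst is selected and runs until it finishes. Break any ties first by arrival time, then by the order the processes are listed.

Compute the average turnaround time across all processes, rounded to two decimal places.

13.14

Gantt: | P1 0-6 | P2 6-9 | P3 9-12 | P7 12-16 | P4 16-21 | P5 21-29 | P6 29-37 |
Completion: P1=6  P2=9  P3=12  P4=21  P5=29  P6=37  P7=16
Turnaround times: P1=6, P2=8, P3=10, P4=18, P5=20, P6=26, P7=4
Average turnaround = (6+8+10+18+20+26+4) / 7 = 92/7 = 13.14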